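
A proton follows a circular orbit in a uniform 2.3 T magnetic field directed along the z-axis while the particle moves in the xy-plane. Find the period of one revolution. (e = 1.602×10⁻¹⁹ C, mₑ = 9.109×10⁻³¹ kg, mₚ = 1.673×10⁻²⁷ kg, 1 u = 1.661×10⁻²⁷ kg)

The cyclotron period depends only on m, q, B: T = 2πm/(|q|B).
T = 2π(1.673×10⁻²⁷)/((1.602×10⁻¹⁹)(2.3)) ≈ 2.9×10⁻⁸ s.

T ≈ 2.9×10⁻⁸ s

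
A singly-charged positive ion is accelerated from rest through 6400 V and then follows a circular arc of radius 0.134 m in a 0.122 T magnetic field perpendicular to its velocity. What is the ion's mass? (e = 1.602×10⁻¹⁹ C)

m ≈ 3.34×10⁻²⁷ kg

Combine |q|V = ½mv² and r = mv/(|q|B): eliminate v to get m = qB²r²/(2V).
m = (1.602×10⁻¹⁹)(0.122)²(0.134)²/(2·6400) ≈ 3.34×10⁻²⁷ kg.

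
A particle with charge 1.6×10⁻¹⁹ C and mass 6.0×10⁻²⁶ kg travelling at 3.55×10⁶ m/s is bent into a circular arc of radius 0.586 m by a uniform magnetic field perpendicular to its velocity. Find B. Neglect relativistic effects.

B ≈ 2.27 T

From |q|vB = mv²/r, B = mv/(|q|r).
B = (6.0×10⁻²⁶)(3.55×10⁶)/((1.6×10⁻¹⁹)(0.586)) ≈ 2.27 T.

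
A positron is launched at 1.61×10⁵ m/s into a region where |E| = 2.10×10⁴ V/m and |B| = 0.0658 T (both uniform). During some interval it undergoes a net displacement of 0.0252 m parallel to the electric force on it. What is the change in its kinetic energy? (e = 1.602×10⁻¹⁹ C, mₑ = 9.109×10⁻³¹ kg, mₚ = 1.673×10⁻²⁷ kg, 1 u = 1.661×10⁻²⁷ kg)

ΔKE ≈ 8.48×10⁻¹⁷ J

The magnetic force is always ⟂ v and does no work; only the electric force changes KE.
ΔKE = F_E · d = |q|E d = (1.602×10⁻¹⁹)(2.10×10⁴)(0.0252) ≈ 8.48×10⁻¹⁷ J.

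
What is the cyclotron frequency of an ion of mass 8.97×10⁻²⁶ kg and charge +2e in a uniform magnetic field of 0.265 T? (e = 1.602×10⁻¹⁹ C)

f ≈ 1.51×10⁵ Hz

f = |q|B/(2πm).
f = (3.204×10⁻¹⁹)(0.265)/(2π·8.97×10⁻²⁶) ≈ 1.51×10⁵ Hz.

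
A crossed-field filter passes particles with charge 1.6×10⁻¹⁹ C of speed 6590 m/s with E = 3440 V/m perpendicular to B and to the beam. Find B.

Balance of forces in the selector: qE = qvB ⇒ B = E/v.
B = 3440/6590 = 0.522 T.

B = 0.522 T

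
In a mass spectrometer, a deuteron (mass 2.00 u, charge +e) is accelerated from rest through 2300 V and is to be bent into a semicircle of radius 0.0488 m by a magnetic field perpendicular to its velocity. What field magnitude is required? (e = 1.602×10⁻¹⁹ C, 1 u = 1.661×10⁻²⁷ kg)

B ≈ 0.200 T

v = √(2|q|V/m) = √(2·1.602×10⁻¹⁹·2300/3.322×10⁻²⁷) ≈ 4.710×10⁵ m/s.
B = mv/(|q|r) = (3.322×10⁻²⁷)(4.710×10⁵)/((1.602×10⁻¹⁹)(0.0488)) ≈ 0.200 T.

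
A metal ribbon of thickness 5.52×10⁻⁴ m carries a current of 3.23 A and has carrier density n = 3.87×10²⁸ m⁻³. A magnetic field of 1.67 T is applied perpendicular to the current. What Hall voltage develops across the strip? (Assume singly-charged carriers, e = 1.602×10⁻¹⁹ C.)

V_H = IB/(n e t).
V_H = (3.23)(1.67)/((3.87×10²⁸)(1.602×10⁻¹⁹)(5.52×10⁻⁴)) ≈ 1.58×10⁻⁶ V.

V_H ≈ 1.58×10⁻⁶ V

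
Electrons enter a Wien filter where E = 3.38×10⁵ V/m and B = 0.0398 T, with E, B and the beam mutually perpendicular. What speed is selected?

For undeflected motion the electric and magnetic forces balance: qE = qvB.
v = E/B = 3.38×10⁵/0.0398 = 8.49×10⁶ m/s.
The result is independent of the particle's charge and mass.

v = 8.49×10⁶ m/s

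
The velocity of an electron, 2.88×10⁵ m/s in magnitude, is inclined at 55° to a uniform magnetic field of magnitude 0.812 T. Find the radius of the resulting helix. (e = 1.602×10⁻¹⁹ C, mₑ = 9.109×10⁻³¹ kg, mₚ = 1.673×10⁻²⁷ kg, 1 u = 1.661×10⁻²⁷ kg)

r ≈ 1.65×10⁻⁶ m

v⊥ = v sinθ = 2.88×10⁵·sin55° ≈ 2.359×10⁵ m/s.
r = m v⊥/(|q|B) = (9.109×10⁻³¹)(2.359×10⁵)/((1.602×10⁻¹⁹)(0.812)) ≈ 1.65×10⁻⁶ m.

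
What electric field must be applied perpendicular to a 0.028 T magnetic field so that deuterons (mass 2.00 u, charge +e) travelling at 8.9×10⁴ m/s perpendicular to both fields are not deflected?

For straight-line motion qE = qvB, so E = vB.
E = 8.9×10⁴ × 0.028 = 2500 V/m.

E = 2500 V/m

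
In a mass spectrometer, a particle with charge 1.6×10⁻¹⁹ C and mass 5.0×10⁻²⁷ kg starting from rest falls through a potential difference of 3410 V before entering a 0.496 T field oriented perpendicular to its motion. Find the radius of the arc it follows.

r ≈ 0.0294 m

Acceleration: |q|V = ½mv² ⇒ v = √(2|q|V/m) = √(2·1.6×10⁻¹⁹·3410/5.0×10⁻²⁷) ≈ 4.672×10⁵ m/s.
In the field: r = mv/(|q|B) = (5.0×10⁻²⁷)(4.672×10⁵)/((1.6×10⁻¹⁹)(0.496)) ≈ 0.0294 m.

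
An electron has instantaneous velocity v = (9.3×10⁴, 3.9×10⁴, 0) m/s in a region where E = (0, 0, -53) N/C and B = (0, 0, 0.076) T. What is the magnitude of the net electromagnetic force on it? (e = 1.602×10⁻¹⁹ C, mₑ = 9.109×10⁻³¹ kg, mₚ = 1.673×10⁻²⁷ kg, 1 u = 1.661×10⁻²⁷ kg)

v×B = (2960, -7070, 0) N/C.
E + v×B = (2960, -7070, -53.0) N/C.
F = q(E + v×B) = (−1.602×10⁻¹⁹ C)·(2960, -7070, -53.0) = (-4.75×10⁻¹⁶, 1.13×10⁻¹⁵, 8.49×10⁻¹⁸) N.
|F| = 1.23×10⁻¹⁵ N.

|F| ≈ 1.23×10⁻¹⁵ N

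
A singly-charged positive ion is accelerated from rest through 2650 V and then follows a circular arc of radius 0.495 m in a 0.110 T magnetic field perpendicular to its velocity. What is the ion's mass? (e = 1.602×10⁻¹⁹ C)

m ≈ 8.96×10⁻²⁶ kg

Combine |q|V = ½mv² and r = mv/(|q|B): eliminate v to get m = qB²r²/(2V).
m = (1.602×10⁻¹⁹)(0.110)²(0.495)²/(2·2650) ≈ 8.96×10⁻²⁶ kg.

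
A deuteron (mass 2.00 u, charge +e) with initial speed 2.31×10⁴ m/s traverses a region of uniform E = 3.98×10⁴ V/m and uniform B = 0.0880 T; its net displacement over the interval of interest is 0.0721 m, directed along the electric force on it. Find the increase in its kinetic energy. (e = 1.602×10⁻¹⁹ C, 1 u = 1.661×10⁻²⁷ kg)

The magnetic force is always ⟂ v and does no work; only the electric force changes KE.
ΔKE = F_E · d = |q|E d = (1.602×10⁻¹⁹)(3.98×10⁴)(0.0721) ≈ 4.60×10⁻¹⁶ J.

ΔKE ≈ 4.60×10⁻¹⁶ J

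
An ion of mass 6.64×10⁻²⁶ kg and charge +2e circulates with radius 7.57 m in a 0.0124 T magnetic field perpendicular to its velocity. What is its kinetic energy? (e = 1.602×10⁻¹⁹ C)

v = |q|Br/m, then KE = ½mv² = (qBr)²/(2m).
v = (3.204×10⁻¹⁹)(0.0124)(7.57)/6.64×10⁻²⁶ ≈ 4.529×10⁵ m/s.
KE = ½(6.64×10⁻²⁶)(4.529×10⁵)² ≈ 6.81×10⁻¹⁵ J = 4.25×10⁴ eV.

KE ≈ 4.25×10⁴ eV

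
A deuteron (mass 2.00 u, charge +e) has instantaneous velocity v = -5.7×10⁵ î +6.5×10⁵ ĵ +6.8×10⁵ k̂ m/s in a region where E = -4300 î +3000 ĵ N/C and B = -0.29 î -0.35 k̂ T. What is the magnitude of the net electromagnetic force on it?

|F| ≈ 7.92×10⁻¹⁴ N

v×B = (-2.28×10⁵, -3.97×10⁵, 1.88×10⁵) N/C.
E + v×B = (-2.32×10⁵, -3.94×10⁵, 1.88×10⁵) N/C.
F = q(E + v×B) = (1.602×10⁻¹⁹ C)·(-2.32×10⁵, -3.94×10⁵, 1.88×10⁵) = (-3.71×10⁻¹⁴, -6.31×10⁻¹⁴, 3.02×10⁻¹⁴) N.
|F| = 7.92×10⁻¹⁴ N.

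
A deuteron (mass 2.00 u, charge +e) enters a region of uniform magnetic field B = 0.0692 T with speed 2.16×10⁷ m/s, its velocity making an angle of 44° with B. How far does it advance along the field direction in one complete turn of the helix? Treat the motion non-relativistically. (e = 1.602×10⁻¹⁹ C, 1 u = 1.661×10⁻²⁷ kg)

p ≈ 29.3 m

v∥ = v cosθ = 2.16×10⁷·cos44° ≈ 1.554×10⁷ m/s.
T = 2πm/(|q|B) = 2π(3.322×10⁻²⁷)/((1.602×10⁻¹⁹)(0.0692)) ≈ 1.883×10⁻⁶ s.
pitch = v∥ T = (1.554×10⁷)(1.883×10⁻⁶) ≈ 29.3 m.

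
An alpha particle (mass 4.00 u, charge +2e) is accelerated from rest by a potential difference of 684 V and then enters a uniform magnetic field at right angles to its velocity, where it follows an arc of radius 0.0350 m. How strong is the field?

B ≈ 0.152 T

v = √(2|q|V/m) = √(2·3.204×10⁻¹⁹·684/6.644×10⁻²⁷) ≈ 2.568×10⁵ m/s.
B = mv/(|q|r) = (6.644×10⁻²⁷)(2.568×10⁵)/((3.204×10⁻¹⁹)(0.0350)) ≈ 0.152 T.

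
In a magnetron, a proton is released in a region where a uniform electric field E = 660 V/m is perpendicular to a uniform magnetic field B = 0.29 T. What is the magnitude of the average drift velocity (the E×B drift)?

The E×B drift speed is v_d = E/B.
v_d = 660/0.29 = 2300 m/s.

v_d ≈ 2300 m/s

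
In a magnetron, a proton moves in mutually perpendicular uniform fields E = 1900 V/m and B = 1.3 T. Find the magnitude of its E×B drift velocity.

v_d ≈ 1500 m/s

The E×B drift speed is v_d = E/B.
v_d = 1900/1.3 = 1500 m/s.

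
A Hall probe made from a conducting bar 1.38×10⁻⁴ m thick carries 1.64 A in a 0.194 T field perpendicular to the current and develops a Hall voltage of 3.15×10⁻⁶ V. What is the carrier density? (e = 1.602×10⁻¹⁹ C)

From V_H = IB/(n e t), n = IB/(V_H e t).
n = (1.64)(0.194)/((3.15×10⁻⁶)(1.602×10⁻¹⁹)(1.38×10⁻⁴)) ≈ 4.57×10²⁷ m⁻³.

n ≈ 4.57×10²⁷ m⁻³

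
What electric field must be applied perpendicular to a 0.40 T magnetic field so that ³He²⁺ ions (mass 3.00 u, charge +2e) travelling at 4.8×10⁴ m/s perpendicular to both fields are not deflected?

E = 1.9×10⁴ V/m

For straight-line motion qE = qvB, so E = vB.
E = 4.8×10⁴ × 0.40 = 1.9×10⁴ V/m.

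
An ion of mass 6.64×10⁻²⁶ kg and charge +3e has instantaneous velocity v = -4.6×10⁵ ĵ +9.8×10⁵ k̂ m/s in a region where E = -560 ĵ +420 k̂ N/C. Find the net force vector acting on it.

F ≈ (0, -2.69×10⁻¹⁶, 2.02×10⁻¹⁶) N

Only an electric field acts, so F = qE = (4.806×10⁻¹⁹ C)·(0, -560, 420) = (0, -2.69×10⁻¹⁶, 2.02×10⁻¹⁶) N.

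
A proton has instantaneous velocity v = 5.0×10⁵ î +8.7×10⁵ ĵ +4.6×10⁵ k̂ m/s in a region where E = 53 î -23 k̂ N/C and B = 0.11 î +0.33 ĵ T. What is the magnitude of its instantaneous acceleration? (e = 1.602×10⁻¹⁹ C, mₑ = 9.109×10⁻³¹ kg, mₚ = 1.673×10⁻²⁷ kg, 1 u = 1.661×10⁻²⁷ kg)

v×B = (-1.52×10⁵, 5.06×10⁴, 6.93×10⁴) N/C.
E + v×B = (-1.52×10⁵, 5.06×10⁴, 6.93×10⁴) N/C.
F = q(E + v×B) = (1.602×10⁻¹⁹ C)·(-1.52×10⁵, 5.06×10⁴, 6.93×10⁴) = (-2.43×10⁻¹⁴, 8.11×10⁻¹⁵, 1.11×10⁻¹⁴) N.
|a| = |F|/m = 2.793×10⁻¹⁴/1.673×10⁻²⁷ ≈ 1.67×10¹³ m/s².

|a| ≈ 1.67×10¹³ m/s²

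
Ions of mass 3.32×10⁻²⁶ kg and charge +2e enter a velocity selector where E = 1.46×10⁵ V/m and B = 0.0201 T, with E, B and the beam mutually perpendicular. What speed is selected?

v = 7.26×10⁶ m/s

For undeflected motion the electric and magnetic forces balance: qE = qvB.
v = E/B = 1.46×10⁵/0.0201 = 7.26×10⁶ m/s.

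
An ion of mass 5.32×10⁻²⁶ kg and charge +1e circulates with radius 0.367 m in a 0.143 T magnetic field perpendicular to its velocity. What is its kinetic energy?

v = |q|Br/m, then KE = ½mv² = (qBr)²/(2m).
v = (1.602×10⁻¹⁹)(0.143)(0.367)/5.32×10⁻²⁶ ≈ 1.580×10⁵ m/s.
KE = ½(5.32×10⁻²⁶)(1.580×10⁵)² ≈ 6.64×10⁻¹⁶ J.

KE ≈ 6.64×10⁻¹⁶ J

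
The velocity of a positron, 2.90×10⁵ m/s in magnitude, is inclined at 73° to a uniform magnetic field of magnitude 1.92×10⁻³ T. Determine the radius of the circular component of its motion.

v⊥ = v sinθ = 2.90×10⁵·sin73° ≈ 2.773×10⁵ m/s.
r = m v⊥/(|q|B) = (9.109×10⁻³¹)(2.773×10⁵)/((1.602×10⁻¹⁹)(1.92×10⁻³)) ≈ 8.21×10⁻⁴ m.

r ≈ 8.21×10⁻⁴ m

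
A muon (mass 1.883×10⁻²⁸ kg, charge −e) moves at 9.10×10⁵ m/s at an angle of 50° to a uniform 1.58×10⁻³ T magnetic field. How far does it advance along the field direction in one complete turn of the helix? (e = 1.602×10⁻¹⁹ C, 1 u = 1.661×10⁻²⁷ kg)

v∥ = v cosθ = 9.10×10⁵·cos50° ≈ 5.849×10⁵ m/s.
T = 2πm/(|q|B) = 2π(1.883×10⁻²⁸)/((1.602×10⁻¹⁹)(1.58×10⁻³)) ≈ 4.674×10⁻⁶ s.
pitch = v∥ T = (5.849×10⁵)(4.674×10⁻⁶) ≈ 2.73 m.

p ≈ 2.73 m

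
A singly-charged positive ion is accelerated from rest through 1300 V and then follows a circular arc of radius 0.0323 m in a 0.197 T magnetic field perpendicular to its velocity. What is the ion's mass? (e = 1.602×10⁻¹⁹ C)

Combine |q|V = ½mv² and r = mv/(|q|B): eliminate v to get m = qB²r²/(2V).
m = (1.602×10⁻¹⁹)(0.197)²(0.0323)²/(2·1300) ≈ 2.49×10⁻²⁷ kg.

m ≈ 2.49×10⁻²⁷ kg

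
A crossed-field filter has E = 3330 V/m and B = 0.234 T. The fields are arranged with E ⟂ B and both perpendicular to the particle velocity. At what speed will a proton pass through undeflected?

For undeflected motion the electric and magnetic forces balance: qE = qvB.
v = E/B = 3330/0.234 = 1.42×10⁴ m/s.

v = 1.42×10⁴ m/s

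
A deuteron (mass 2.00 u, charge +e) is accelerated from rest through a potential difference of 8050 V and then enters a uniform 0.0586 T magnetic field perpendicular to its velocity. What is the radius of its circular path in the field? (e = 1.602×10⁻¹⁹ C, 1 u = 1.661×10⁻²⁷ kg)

r ≈ 0.312 m

Acceleration: |q|V = ½mv² ⇒ v = √(2|q|V/m) = √(2·1.602×10⁻¹⁹·8050/3.322×10⁻²⁷) ≈ 8.811×10⁵ m/s.
In the field: r = mv/(|q|B) = (3.322×10⁻²⁷)(8.811×10⁵)/((1.602×10⁻¹⁹)(0.0586)) ≈ 0.312 m.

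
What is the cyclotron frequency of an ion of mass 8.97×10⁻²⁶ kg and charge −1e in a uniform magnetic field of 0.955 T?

f = |q|B/(2πm).
f = (1.602×10⁻¹⁹)(0.955)/(2π·8.97×10⁻²⁶) ≈ 2.71×10⁵ Hz.

f ≈ 2.71×10⁵ Hz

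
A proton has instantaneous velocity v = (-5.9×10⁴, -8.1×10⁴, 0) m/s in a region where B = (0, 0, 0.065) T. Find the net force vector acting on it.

v×B = (-5260, 3840, 0) N/C.
F = q v×B = (1.602×10⁻¹⁹ C)·(-5260, 3840, 0) = (-8.43×10⁻¹⁶, 6.14×10⁻¹⁶, 0) N.

F ≈ (-8.43×10⁻¹⁶, 6.14×10⁻¹⁶, 0) N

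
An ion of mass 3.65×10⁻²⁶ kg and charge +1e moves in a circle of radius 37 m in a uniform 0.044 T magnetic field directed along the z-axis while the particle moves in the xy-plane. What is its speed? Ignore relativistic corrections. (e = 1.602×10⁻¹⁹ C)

v ≈ 7.1×10⁶ m/s

From |q|vB = mv²/r, v = |q|Br/m.
v = (1.602×10⁻¹⁹)(0.044)(37)/3.65×10⁻²⁶ ≈ 7.1×10⁶ m/s.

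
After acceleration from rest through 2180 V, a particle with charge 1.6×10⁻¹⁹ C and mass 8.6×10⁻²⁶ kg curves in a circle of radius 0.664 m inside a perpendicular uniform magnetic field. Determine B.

v = √(2|q|V/m) = √(2·1.6×10⁻¹⁹·2180/8.6×10⁻²⁶) ≈ 9.006×10⁴ m/s.
B = mv/(|q|r) = (8.6×10⁻²⁶)(9.006×10⁴)/((1.6×10⁻¹⁹)(0.664)) ≈ 0.0729 T.

B ≈ 0.0729 T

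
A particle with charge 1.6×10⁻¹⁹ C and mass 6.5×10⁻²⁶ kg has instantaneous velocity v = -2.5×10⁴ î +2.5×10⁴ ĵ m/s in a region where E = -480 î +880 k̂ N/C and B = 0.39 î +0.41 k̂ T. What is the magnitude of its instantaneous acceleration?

|a| ≈ 4.11×10¹⁰ m/s²

v×B = (1.02×10⁴, 1.02×10⁴, -9750) N/C.
E + v×B = (9770, 1.02×10⁴, -8870) N/C.
F = q(E + v×B) = (1.6×10⁻¹⁹ C)·(9770, 1.02×10⁴, -8870) = (1.56×10⁻¹⁵, 1.64×10⁻¹⁵, -1.42×10⁻¹⁵) N.
|a| = |F|/m = 2.673×10⁻¹⁵/6.5×10⁻²⁶ ≈ 4.11×10¹⁰ m/s².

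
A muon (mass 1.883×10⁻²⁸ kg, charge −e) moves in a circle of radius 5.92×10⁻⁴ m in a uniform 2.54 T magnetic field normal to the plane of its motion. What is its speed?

v ≈ 1.28×10⁶ m/s

From |q|vB = mv²/r, v = |q|Br/m.
v = (1.602×10⁻¹⁹)(2.54)(5.92×10⁻⁴)/1.883×10⁻²⁸ ≈ 1.28×10⁶ m/s.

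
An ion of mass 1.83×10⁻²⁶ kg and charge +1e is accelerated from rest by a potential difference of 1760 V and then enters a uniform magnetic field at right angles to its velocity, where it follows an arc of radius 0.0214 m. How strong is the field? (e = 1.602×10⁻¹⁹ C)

B ≈ 0.937 T

v = √(2|q|V/m) = √(2·1.602×10⁻¹⁹·1760/1.83×10⁻²⁶) ≈ 1.755×10⁵ m/s.
B = mv/(|q|r) = (1.83×10⁻²⁶)(1.755×10⁵)/((1.602×10⁻¹⁹)(0.0214)) ≈ 0.937 T.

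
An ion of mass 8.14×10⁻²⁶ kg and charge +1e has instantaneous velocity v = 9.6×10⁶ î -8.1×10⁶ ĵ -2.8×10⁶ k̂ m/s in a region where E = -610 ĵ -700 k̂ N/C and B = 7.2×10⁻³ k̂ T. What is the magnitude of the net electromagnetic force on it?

v×B = (-5.83×10⁴, -6.91×10⁴, 0) N/C.
E + v×B = (-5.83×10⁴, -6.97×10⁴, -700) N/C.
F = q(E + v×B) = (1.602×10⁻¹⁹ C)·(-5.83×10⁴, -6.97×10⁴, -700) = (-9.34×10⁻¹⁵, -1.12×10⁻¹⁴, -1.12×10⁻¹⁶) N.
|F| = 1.46×10⁻¹⁴ N.

|F| ≈ 1.46×10⁻¹⁴ N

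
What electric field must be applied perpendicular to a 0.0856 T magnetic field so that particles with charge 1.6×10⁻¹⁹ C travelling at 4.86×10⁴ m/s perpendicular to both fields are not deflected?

E = 4160 V/m

For straight-line motion qE = qvB, so E = vB.
E = 4.86×10⁴ × 0.0856 = 4160 V/m.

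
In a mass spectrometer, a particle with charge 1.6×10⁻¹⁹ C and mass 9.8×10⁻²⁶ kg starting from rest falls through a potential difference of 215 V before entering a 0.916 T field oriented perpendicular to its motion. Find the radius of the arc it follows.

Acceleration: |q|V = ½mv² ⇒ v = √(2|q|V/m) = √(2·1.6×10⁻¹⁹·215/9.8×10⁻²⁶) ≈ 2.650×10⁴ m/s.
In the field: r = mv/(|q|B) = (9.8×10⁻²⁶)(2.650×10⁴)/((1.6×10⁻¹⁹)(0.916)) ≈ 0.0177 m.

r ≈ 0.0177 m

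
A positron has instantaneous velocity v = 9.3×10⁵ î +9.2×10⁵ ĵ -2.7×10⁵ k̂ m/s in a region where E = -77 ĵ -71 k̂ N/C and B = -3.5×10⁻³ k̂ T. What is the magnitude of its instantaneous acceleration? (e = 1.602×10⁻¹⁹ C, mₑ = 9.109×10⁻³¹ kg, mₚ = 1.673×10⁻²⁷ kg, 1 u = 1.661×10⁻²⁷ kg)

|a| ≈ 7.96×10¹⁴ m/s²

v×B = (-3220, 3260, 0) N/C.
E + v×B = (-3220, 3180, -71.0) N/C.
F = q(E + v×B) = (1.602×10⁻¹⁹ C)·(-3220, 3180, -71.0) = (-5.16×10⁻¹⁶, 5.09×10⁻¹⁶, -1.14×10⁻¹⁷) N.
|a| = |F|/m = 7.249×10⁻¹⁶/9.109×10⁻³¹ ≈ 7.96×10¹⁴ m/s².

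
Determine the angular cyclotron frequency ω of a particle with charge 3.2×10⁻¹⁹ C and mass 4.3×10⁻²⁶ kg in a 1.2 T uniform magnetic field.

ω = |q|B/m.
ω = (3.2×10⁻¹⁹)(1.2)/4.3×10⁻²⁶ ≈ 8.9×10⁶ rad/s.

ω ≈ 8.9×10⁶ rad/s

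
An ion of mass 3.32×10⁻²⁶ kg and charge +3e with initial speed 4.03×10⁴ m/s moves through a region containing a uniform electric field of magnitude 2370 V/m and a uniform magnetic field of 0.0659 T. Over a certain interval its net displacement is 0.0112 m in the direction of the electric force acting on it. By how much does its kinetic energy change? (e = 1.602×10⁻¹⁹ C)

ΔKE ≈ 1.28×10⁻¹⁷ J

The magnetic force is always ⟂ v and does no work; only the electric force changes KE.
ΔKE = F_E · d = |q|E d = (4.806×10⁻¹⁹)(2370)(0.0112) ≈ 1.28×10⁻¹⁷ J.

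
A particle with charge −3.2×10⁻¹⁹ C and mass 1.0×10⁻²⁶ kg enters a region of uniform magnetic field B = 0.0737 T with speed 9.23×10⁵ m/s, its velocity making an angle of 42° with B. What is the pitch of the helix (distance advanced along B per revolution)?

v∥ = v cosθ = 9.23×10⁵·cos42° ≈ 6.859×10⁵ m/s.
T = 2πm/(|q|B) = 2π(1.0×10⁻²⁶)/((3.2×10⁻¹⁹)(0.0737)) ≈ 2.664×10⁻⁶ s.
pitch = v∥ T = (6.859×10⁵)(2.664×10⁻⁶) ≈ 1.83 m.

p ≈ 1.83 m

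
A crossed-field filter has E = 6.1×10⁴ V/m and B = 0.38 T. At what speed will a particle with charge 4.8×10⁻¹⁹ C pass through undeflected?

Straight-line motion ⇒ electric and magnetic forces cancel, so E = vB.
v = E/B = 6.1×10⁴/0.38 = 1.6×10⁵ m/s.

v = 1.6×10⁵ m/s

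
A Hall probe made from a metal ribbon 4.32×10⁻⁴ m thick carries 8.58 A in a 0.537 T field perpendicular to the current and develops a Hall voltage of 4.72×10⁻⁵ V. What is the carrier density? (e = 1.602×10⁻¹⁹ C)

n ≈ 1.41×10²⁷ m⁻³

From V_H = IB/(n e t), n = IB/(V_H e t).
n = (8.58)(0.537)/((4.72×10⁻⁵)(1.602×10⁻¹⁹)(4.32×10⁻⁴)) ≈ 1.41×10²⁷ m⁻³.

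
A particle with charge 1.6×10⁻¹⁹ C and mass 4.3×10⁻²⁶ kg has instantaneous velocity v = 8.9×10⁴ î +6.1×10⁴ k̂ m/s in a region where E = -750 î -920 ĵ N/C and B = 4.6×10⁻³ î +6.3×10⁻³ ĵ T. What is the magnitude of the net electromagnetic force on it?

|F| ≈ 2.27×10⁻¹⁶ N

v×B = (-384, 281, 561) N/C.
E + v×B = (-1130, -639, 561) N/C.
F = q(E + v×B) = (1.6×10⁻¹⁹ C)·(-1130, -639, 561) = (-1.81×10⁻¹⁶, -1.02×10⁻¹⁶, 8.97×10⁻¹⁷) N.
|F| = 2.27×10⁻¹⁶ N.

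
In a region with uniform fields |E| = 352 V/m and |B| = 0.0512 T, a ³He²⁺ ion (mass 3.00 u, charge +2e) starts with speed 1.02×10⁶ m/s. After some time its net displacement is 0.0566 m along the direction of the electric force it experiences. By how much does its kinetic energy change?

The magnetic force is always ⟂ v and does no work; only the electric force changes KE.
ΔKE = F_E · d = |q|E d = (3.204×10⁻¹⁹)(352)(0.0566) ≈ 6.38×10⁻¹⁸ J.

ΔKE ≈ 6.38×10⁻¹⁸ J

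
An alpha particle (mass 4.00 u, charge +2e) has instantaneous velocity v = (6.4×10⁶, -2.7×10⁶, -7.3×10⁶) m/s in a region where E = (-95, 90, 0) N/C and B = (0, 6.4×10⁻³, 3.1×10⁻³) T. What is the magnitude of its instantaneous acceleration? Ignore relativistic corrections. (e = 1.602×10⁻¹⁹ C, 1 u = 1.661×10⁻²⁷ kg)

v×B = (3.84×10⁴, -1.98×10⁴, 4.10×10⁴) N/C.
E + v×B = (3.83×10⁴, -1.98×10⁴, 4.10×10⁴) N/C.
F = q(E + v×B) = (3.204×10⁻¹⁹ C)·(3.83×10⁴, -1.98×10⁴, 4.10×10⁴) = (1.23×10⁻¹⁴, -6.33×10⁻¹⁵, 1.31×10⁻¹⁴) N.
|a| = |F|/m = 1.904×10⁻¹⁴/6.644×10⁻²⁷ ≈ 2.87×10¹² m/s².

|a| ≈ 2.87×10¹² m/s²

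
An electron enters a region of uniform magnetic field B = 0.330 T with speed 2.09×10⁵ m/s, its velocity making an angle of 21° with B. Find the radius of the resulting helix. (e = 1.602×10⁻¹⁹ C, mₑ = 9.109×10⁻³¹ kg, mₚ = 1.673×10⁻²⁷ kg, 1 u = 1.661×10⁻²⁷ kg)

v⊥ = v sinθ = 2.09×10⁵·sin21° ≈ 7.490×10⁴ m/s.
r = m v⊥/(|q|B) = (9.109×10⁻³¹)(7.490×10⁴)/((1.602×10⁻¹⁹)(0.330)) ≈ 1.29×10⁻⁶ m.

r ≈ 1.29×10⁻⁶ m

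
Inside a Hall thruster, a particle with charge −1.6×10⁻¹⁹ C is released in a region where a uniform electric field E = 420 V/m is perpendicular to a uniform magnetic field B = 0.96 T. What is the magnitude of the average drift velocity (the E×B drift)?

The E×B drift speed is v_d = E/B.
v_d = 420/0.96 = 440 m/s.

v_d ≈ 440 m/s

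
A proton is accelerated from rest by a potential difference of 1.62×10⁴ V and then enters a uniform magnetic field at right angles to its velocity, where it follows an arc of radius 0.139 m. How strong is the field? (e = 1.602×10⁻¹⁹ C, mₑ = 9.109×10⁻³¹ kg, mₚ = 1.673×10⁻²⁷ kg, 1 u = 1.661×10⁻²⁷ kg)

B ≈ 0.132 T

v = √(2|q|V/m) = √(2·1.602×10⁻¹⁹·1.62×10⁴/1.673×10⁻²⁷) ≈ 1.761×10⁶ m/s.
B = mv/(|q|r) = (1.673×10⁻²⁷)(1.761×10⁶)/((1.602×10⁻¹⁹)(0.139)) ≈ 0.132 T.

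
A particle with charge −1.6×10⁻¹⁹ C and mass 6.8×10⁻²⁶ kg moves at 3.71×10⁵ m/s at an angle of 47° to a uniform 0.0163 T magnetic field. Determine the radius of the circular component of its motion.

v⊥ = v sinθ = 3.71×10⁵·sin47° ≈ 2.713×10⁵ m/s.
r = m v⊥/(|q|B) = (6.8×10⁻²⁶)(2.713×10⁵)/((1.6×10⁻¹⁹)(0.0163)) ≈ 7.07 m.

r ≈ 7.07 m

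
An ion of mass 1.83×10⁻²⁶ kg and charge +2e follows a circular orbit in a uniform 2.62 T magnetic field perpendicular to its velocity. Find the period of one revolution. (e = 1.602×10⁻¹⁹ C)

T ≈ 1.37×10⁻⁷ s

The cyclotron period depends only on m, q, B: T = 2πm/(|q|B).
T = 2π(1.83×10⁻²⁶)/((3.204×10⁻¹⁹)(2.62)) ≈ 1.37×10⁻⁷ s.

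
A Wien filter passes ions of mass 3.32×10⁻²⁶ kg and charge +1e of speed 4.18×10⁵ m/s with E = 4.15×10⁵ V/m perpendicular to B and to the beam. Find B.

Balance of forces in the selector: qE = qvB ⇒ B = E/v.
B = 4.15×10⁵/4.18×10⁵ = 0.993 T.

B = 0.993 T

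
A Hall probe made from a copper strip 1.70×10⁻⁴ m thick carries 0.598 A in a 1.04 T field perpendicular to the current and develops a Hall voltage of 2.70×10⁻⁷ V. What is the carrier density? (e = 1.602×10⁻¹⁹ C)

n ≈ 8.46×10²⁸ m⁻³

From V_H = IB/(n e t), n = IB/(V_H e t).
n = (0.598)(1.04)/((2.70×10⁻⁷)(1.602×10⁻¹⁹)(1.70×10⁻⁴)) ≈ 8.46×10²⁸ m⁻³.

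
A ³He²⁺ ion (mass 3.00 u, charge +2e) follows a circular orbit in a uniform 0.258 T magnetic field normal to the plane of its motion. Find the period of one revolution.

The cyclotron period depends only on m, q, B: T = 2πm/(|q|B).
T = 2π(4.983×10⁻²⁷)/((3.204×10⁻¹⁹)(0.258)) ≈ 3.79×10⁻⁷ s.

T ≈ 3.79×10⁻⁷ s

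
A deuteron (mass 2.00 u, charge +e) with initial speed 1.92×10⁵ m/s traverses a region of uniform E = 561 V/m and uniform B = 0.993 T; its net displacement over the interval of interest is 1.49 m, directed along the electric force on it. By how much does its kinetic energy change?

The magnetic force is always ⟂ v and does no work; only the electric force changes KE.
ΔKE = F_E · d = |q|E d = (1.602×10⁻¹⁹)(561)(1.49) ≈ 1.34×10⁻¹⁶ J.

ΔKE ≈ 1.34×10⁻¹⁶ J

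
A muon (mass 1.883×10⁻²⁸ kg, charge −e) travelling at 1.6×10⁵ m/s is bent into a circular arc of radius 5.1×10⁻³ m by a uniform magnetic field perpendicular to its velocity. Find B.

B ≈ 0.037 T

From |q|vB = mv²/r, B = mv/(|q|r).
B = (1.883×10⁻²⁸)(1.6×10⁵)/((1.602×10⁻¹⁹)(5.1×10⁻³)) ≈ 0.037 T.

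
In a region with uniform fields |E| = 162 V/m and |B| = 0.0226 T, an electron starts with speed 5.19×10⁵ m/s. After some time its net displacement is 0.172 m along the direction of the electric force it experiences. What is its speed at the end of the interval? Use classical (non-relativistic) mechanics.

v_f ≈ 3.17×10⁶ m/s

B does no work; ΔKE = |q|E d.
½mv_f² = ½mv₀² + |q|Ed = ½(9.109×10⁻³¹)(5.19×10⁵)² + (1.602×10⁻¹⁹)(162)(0.172) ≈ 1.227×10⁻¹⁹ J + 4.464×10⁻¹⁸ J ≈ 4.586×10⁻¹⁸ J.
v_f = √(2·4.586×10⁻¹⁸/9.109×10⁻³¹) ≈ 3.17×10⁶ m/s.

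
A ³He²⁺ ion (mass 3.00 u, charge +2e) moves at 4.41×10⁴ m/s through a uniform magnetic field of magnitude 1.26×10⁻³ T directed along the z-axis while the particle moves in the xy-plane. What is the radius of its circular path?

The magnetic force provides the centripetal force: |q|vB = mv²/r.
r = mv/(|q|B) = (4.983×10⁻²⁷)(4.41×10⁴)/((3.204×10⁻¹⁹)(1.26×10⁻³)) ≈ 0.544 m.

r ≈ 0.544 m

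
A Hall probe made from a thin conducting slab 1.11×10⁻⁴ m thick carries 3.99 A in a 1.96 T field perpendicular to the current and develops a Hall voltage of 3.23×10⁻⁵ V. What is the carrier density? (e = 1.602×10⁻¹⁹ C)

n ≈ 1.36×10²⁸ m⁻³

From V_H = IB/(n e t), n = IB/(V_H e t).
n = (3.99)(1.96)/((3.23×10⁻⁵)(1.602×10⁻¹⁹)(1.11×10⁻⁴)) ≈ 1.36×10²⁸ m⁻³.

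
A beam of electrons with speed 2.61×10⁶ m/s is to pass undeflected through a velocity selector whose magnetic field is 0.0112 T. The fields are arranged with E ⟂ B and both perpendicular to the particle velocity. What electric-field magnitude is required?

E = 2.92×10⁴ V/m

For straight-line motion qE = qvB, so E = vB.
E = 2.61×10⁶ × 0.0112 = 2.92×10⁴ V/m.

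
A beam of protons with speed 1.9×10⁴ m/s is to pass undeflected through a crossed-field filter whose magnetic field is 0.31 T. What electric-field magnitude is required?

For straight-line motion qE = qvB, so E = vB.
E = 1.9×10⁴ × 0.31 = 5900 V/m.

E = 5900 V/m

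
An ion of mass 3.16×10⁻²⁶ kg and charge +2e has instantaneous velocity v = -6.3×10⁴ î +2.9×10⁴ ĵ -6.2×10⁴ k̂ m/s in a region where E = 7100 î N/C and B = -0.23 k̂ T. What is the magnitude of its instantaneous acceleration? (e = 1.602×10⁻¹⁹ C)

v×B = (-6670, -1.45×10⁴, 0) N/C.
E + v×B = (430, -1.45×10⁴, 0) N/C.
F = q(E + v×B) = (3.204×10⁻¹⁹ C)·(430, -1.45×10⁴, 0) = (1.38×10⁻¹⁶, -4.64×10⁻¹⁵, 0) N.
|a| = |F|/m = 4.645×10⁻¹⁵/3.16×10⁻²⁶ ≈ 1.47×10¹¹ m/s².

|a| ≈ 1.47×10¹¹ m/s²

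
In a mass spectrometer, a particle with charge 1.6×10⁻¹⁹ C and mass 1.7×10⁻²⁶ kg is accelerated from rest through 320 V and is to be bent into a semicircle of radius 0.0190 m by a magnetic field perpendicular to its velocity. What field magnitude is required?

v = √(2|q|V/m) = √(2·1.6×10⁻¹⁹·320/1.7×10⁻²⁶) ≈ 7.761×10⁴ m/s.
B = mv/(|q|r) = (1.7×10⁻²⁶)(7.761×10⁴)/((1.6×10⁻¹⁹)(0.0190)) ≈ 0.434 T.

B ≈ 0.434 T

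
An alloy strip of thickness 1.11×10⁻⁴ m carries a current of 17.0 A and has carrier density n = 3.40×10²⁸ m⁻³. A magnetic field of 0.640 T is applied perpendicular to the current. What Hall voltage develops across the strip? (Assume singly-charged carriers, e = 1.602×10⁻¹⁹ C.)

V_H ≈ 1.80×10⁻⁵ V

V_H = IB/(n e t).
V_H = (17.0)(0.640)/((3.40×10²⁸)(1.602×10⁻¹⁹)(1.11×10⁻⁴)) ≈ 1.80×10⁻⁵ V.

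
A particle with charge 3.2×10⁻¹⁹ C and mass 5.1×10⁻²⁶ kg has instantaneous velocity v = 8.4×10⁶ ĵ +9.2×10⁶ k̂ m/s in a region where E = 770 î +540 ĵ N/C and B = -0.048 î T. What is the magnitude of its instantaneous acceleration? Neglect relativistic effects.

|a| ≈ 3.75×10¹² m/s²

v×B = (0, -4.42×10⁵, 4.03×10⁵) N/C.
E + v×B = (770, -4.41×10⁵, 4.03×10⁵) N/C.
F = q(E + v×B) = (3.2×10⁻¹⁹ C)·(770, -4.41×10⁵, 4.03×10⁵) = (2.46×10⁻¹⁶, -1.41×10⁻¹³, 1.29×10⁻¹³) N.
|a| = |F|/m = 1.912×10⁻¹³/5.1×10⁻²⁶ ≈ 3.75×10¹² m/s².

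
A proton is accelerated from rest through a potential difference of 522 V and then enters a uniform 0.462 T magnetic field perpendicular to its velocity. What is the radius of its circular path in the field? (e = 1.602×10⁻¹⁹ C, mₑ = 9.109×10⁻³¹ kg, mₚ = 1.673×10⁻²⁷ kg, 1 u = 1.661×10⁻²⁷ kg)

Acceleration: |q|V = ½mv² ⇒ v = √(2|q|V/m) = √(2·1.602×10⁻¹⁹·522/1.673×10⁻²⁷) ≈ 3.162×10⁵ m/s.
In the field: r = mv/(|q|B) = (1.673×10⁻²⁷)(3.162×10⁵)/((1.602×10⁻¹⁹)(0.462)) ≈ 7.15×10⁻³ m.

r ≈ 7.15×10⁻³ m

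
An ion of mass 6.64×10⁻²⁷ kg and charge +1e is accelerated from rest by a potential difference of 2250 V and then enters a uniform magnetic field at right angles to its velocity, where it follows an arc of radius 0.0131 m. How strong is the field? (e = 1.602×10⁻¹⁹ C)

B ≈ 1.04 T

v = √(2|q|V/m) = √(2·1.602×10⁻¹⁹·2250/6.64×10⁻²⁷) ≈ 3.295×10⁵ m/s.
B = mv/(|q|r) = (6.64×10⁻²⁷)(3.295×10⁵)/((1.602×10⁻¹⁹)(0.0131)) ≈ 1.04 T.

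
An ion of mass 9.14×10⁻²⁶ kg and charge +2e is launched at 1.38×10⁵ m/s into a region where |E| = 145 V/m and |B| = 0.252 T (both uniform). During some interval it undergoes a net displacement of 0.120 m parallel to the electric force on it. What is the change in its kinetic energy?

ΔKE ≈ 5.57×10⁻¹⁸ J

The magnetic force is always ⟂ v and does no work; only the electric force changes KE.
ΔKE = F_E · d = |q|E d = (3.204×10⁻¹⁹)(145)(0.120) ≈ 5.57×10⁻¹⁸ J.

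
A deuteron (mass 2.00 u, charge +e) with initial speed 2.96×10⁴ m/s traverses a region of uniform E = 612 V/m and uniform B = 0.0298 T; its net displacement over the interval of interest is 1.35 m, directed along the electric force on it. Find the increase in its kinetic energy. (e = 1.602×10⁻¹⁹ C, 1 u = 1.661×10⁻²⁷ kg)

ΔKE ≈ 1.32×10⁻¹⁶ J

The magnetic force is always ⟂ v and does no work; only the electric force changes KE.
ΔKE = F_E · d = |q|E d = (1.602×10⁻¹⁹)(612)(1.35) ≈ 1.32×10⁻¹⁶ J.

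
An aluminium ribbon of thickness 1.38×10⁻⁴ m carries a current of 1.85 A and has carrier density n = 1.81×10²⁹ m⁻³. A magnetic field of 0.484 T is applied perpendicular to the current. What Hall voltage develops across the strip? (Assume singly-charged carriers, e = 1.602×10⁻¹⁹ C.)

V_H = IB/(n e t).
V_H = (1.85)(0.484)/((1.81×10²⁹)(1.602×10⁻¹⁹)(1.38×10⁻⁴)) ≈ 2.24×10⁻⁷ V.

V_H ≈ 2.24×10⁻⁷ V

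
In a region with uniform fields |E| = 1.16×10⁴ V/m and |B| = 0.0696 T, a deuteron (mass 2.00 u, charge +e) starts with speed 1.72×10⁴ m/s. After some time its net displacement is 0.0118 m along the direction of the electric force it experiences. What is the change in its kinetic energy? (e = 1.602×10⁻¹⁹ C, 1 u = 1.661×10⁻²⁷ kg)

The magnetic force is always ⟂ v and does no work; only the electric force changes KE.
ΔKE = F_E · d = |q|E d = (1.602×10⁻¹⁹)(1.16×10⁴)(0.0118) ≈ 2.19×10⁻¹⁷ J.

ΔKE ≈ 2.19×10⁻¹⁷ J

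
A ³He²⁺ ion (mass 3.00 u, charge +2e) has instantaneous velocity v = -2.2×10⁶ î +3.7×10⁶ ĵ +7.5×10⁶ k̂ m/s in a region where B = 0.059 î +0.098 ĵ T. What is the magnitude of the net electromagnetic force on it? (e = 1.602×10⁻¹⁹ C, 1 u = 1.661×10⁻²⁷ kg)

v×B = (-7.35×10⁵, 4.42×10⁵, -4.34×10⁵) N/C.
F = q v×B = (3.204×10⁻¹⁹ C)·(-7.35×10⁵, 4.42×10⁵, -4.34×10⁵) = (-2.35×10⁻¹³, 1.42×10⁻¹³, -1.39×10⁻¹³) N.
|F| = 3.08×10⁻¹³ N.

|F| ≈ 3.08×10⁻¹³ N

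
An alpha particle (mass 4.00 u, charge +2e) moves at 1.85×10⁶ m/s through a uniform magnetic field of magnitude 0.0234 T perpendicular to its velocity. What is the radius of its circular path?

r ≈ 1.64 m

The magnetic force provides the centripetal force: |q|vB = mv²/r.
r = mv/(|q|B) = (6.644×10⁻²⁷)(1.85×10⁶)/((3.204×10⁻¹⁹)(0.0234)) ≈ 1.64 m.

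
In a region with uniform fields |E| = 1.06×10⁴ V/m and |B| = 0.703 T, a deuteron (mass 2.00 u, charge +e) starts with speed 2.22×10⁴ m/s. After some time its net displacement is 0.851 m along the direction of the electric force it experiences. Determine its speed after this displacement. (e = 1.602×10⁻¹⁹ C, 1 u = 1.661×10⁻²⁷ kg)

B does no work; ΔKE = |q|E d.
½mv_f² = ½mv₀² + |q|Ed = ½(3.322×10⁻²⁷)(2.22×10⁴)² + (1.602×10⁻¹⁹)(1.06×10⁴)(0.851) ≈ 8.186×10⁻¹⁹ J + 1.445×10⁻¹⁵ J ≈ 1.446×10⁻¹⁵ J.
v_f = √(2·1.446×10⁻¹⁵/3.322×10⁻²⁷) ≈ 9.33×10⁵ m/s.

v_f ≈ 9.33×10⁵ m/s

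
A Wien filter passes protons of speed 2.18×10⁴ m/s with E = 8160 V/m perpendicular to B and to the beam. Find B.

B = 0.374 T

Balance of forces in the selector: qE = qvB ⇒ B = E/v.
B = 8160/2.18×10⁴ = 0.374 T.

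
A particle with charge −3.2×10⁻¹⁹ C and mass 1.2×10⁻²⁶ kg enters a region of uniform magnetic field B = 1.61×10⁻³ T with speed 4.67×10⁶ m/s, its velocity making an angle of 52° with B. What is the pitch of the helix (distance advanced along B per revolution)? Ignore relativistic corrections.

p ≈ 421 m

v∥ = v cosθ = 4.67×10⁶·cos52° ≈ 2.875×10⁶ m/s.
T = 2πm/(|q|B) = 2π(1.2×10⁻²⁶)/((3.2×10⁻¹⁹)(1.61×10⁻³)) ≈ 1.463×10⁻⁴ s.
pitch = v∥ T = (2.875×10⁶)(1.463×10⁻⁴) ≈ 421 m.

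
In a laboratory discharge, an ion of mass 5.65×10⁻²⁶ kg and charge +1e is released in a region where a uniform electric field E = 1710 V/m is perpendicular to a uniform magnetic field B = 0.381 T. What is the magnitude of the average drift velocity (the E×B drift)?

v_d ≈ 4490 m/s

The E×B drift speed is v_d = E/B.
v_d = 1710/0.381 = 4490 m/s.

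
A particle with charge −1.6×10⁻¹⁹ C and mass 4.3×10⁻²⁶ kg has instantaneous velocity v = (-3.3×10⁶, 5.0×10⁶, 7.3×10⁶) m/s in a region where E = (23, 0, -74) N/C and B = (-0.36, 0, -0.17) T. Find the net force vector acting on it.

F ≈ (1.36×10⁻¹³, 5.10×10⁻¹³, -2.88×10⁻¹³) N

v×B = (-8.50×10⁵, -3.19×10⁶, 1.80×10⁶) N/C.
E + v×B = (-8.50×10⁵, -3.19×10⁶, 1.80×10⁶) N/C.
F = q(E + v×B) = (−1.6×10⁻¹⁹ C)·(-8.50×10⁵, -3.19×10⁶, 1.80×10⁶) = (1.36×10⁻¹³, 5.10×10⁻¹³, -2.88×10⁻¹³) N.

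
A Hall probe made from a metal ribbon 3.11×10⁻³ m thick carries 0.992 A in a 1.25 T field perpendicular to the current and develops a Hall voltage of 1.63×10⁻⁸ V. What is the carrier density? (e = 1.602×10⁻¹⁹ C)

n ≈ 1.53×10²⁹ m⁻³

From V_H = IB/(n e t), n = IB/(V_H e t).
n = (0.992)(1.25)/((1.63×10⁻⁸)(1.602×10⁻¹⁹)(3.11×10⁻³)) ≈ 1.53×10²⁹ m⁻³.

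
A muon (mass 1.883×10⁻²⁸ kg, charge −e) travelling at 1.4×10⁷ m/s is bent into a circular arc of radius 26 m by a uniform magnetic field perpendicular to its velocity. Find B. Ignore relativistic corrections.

B ≈ 6.3×10⁻⁴ T

From |q|vB = mv²/r, B = mv/(|q|r).
B = (1.883×10⁻²⁸)(1.4×10⁷)/((1.602×10⁻¹⁹)(26)) ≈ 6.3×10⁻⁴ T.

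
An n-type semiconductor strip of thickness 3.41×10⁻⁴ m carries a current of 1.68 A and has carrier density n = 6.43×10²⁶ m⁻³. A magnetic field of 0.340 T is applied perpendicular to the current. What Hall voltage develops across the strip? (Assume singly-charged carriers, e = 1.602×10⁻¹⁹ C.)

V_H = IB/(n e t).
V_H = (1.68)(0.340)/((6.43×10²⁶)(1.602×10⁻¹⁹)(3.41×10⁻⁴)) ≈ 1.63×10⁻⁵ V.

V_H ≈ 1.63×10⁻⁵ V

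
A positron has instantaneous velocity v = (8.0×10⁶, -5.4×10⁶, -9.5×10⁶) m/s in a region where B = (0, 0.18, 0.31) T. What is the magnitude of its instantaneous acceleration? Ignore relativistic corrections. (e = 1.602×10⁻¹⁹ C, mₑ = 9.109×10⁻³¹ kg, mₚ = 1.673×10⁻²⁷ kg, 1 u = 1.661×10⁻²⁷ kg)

|a| ≈ 5.04×10¹⁷ m/s²

v×B = (3.60×10⁴, -2.48×10⁶, 1.44×10⁶) N/C.
F = q v×B = (1.602×10⁻¹⁹ C)·(3.60×10⁴, -2.48×10⁶, 1.44×10⁶) = (5.77×10⁻¹⁵, -3.97×10⁻¹³, 2.31×10⁻¹³) N.
|a| = |F|/m = 4.595×10⁻¹³/9.109×10⁻³¹ ≈ 5.04×10¹⁷ m/s².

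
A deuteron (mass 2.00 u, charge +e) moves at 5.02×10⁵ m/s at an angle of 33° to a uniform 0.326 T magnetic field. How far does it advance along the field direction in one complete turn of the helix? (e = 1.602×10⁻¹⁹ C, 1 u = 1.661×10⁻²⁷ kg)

p ≈ 0.168 m

v∥ = v cosθ = 5.02×10⁵·cos33° ≈ 4.210×10⁵ m/s.
T = 2πm/(|q|B) = 2π(3.322×10⁻²⁷)/((1.602×10⁻¹⁹)(0.326)) ≈ 3.997×10⁻⁷ s.
pitch = v∥ T = (4.210×10⁵)(3.997×10⁻⁷) ≈ 0.168 m.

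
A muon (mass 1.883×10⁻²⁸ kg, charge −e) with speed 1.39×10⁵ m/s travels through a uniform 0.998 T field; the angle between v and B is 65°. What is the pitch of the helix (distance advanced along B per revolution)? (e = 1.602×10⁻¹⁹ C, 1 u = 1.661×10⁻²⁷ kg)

p ≈ 4.35×10⁻⁴ m

v∥ = v cosθ = 1.39×10⁵·cos65° ≈ 5.874×10⁴ m/s.
T = 2πm/(|q|B) = 2π(1.883×10⁻²⁸)/((1.602×10⁻¹⁹)(0.998)) ≈ 7.400×10⁻⁹ s.
pitch = v∥ T = (5.874×10⁴)(7.400×10⁻⁹) ≈ 4.35×10⁻⁴ m.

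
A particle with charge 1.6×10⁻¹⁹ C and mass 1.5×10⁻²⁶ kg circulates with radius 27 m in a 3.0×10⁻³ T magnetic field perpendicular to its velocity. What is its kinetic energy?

v = |q|Br/m, then KE = ½mv² = (qBr)²/(2m).
v = (1.6×10⁻¹⁹)(3.0×10⁻³)(27)/1.5×10⁻²⁶ ≈ 8.640×10⁵ m/s.
KE = ½(1.5×10⁻²⁶)(8.640×10⁵)² ≈ 5.6×10⁻¹⁵ J.

KE ≈ 5.6×10⁻¹⁵ J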